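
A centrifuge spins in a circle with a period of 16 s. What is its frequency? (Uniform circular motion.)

f = 1/T = 1/16 = 0.0625 Hz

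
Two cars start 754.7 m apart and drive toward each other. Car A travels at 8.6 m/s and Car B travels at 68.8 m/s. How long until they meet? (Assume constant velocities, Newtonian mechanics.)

Combined speed: v_combined = 8.6 + 68.8 = 77.4 m/s
Time to meet: t = d/v_combined = 754.7/77.4 = 9.75 s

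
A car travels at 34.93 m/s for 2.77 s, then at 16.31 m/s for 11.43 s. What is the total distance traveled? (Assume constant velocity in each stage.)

d₁ = v₁t₁ = 34.93 × 2.77 = 96.7561 m
d₂ = v₂t₂ = 16.31 × 11.43 = 186.4233 m
d_total = 96.7561 + 186.4233 = 283.18 m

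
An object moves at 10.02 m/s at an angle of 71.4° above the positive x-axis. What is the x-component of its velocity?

vₓ = v cos(θ) = 10.02 × cos(71.4°) = 3.2 m/s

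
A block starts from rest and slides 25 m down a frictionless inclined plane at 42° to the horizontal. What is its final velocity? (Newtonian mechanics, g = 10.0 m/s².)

a = g sin(θ) = 10.0 × sin(42°) = 6.6913 m/s²
v = √(2ad) = √(2 × 6.6913 × 25) = 18.29 m/s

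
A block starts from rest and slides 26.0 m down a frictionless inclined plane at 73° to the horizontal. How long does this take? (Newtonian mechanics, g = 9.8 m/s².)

a = g sin(θ) = 9.8 × sin(73°) = 9.3718 m/s²
t = √(2d/a) = √(2 × 26.0 / 9.3718) = 2.36 s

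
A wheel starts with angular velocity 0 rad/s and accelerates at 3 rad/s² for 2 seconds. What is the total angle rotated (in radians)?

θ = ω₀t + ½αt² = 0×2 + ½×3×2² = 6.0 rad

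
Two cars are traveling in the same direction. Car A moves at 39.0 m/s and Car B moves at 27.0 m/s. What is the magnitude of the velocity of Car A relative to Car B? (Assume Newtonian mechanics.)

v_rel = |v_A - v_B| = |39.0 - 27.0| = 12.0 m/s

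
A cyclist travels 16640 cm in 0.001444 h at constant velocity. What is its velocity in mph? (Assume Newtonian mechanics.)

d = 16640 cm × 0.01 = 166.4 m
t = 0.001444 h × 3600.0 = 5.1984 s
v = d / t = 166.4 / 5.1984 = 32.0098 m/s
v = 32.0098 m/s / 0.44704 = 71.6 mph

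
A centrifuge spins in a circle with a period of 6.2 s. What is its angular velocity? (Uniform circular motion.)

ω = 2π/T = 2π/6.2 = 1.0134 rad/s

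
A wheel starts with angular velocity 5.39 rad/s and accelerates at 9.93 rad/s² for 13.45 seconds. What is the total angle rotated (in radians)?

θ = ω₀t + ½αt² = 5.39×13.45 + ½×9.93×13.45² = 970.68 rad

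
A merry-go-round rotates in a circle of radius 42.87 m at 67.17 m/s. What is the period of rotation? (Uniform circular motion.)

T = 2πr/v = 2π×42.87/67.17 = 4.01 s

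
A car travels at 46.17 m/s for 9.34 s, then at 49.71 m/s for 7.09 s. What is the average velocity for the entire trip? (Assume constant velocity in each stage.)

d₁ = v₁t₁ = 46.17 × 9.34 = 431.2278 m
d₂ = v₂t₂ = 49.71 × 7.09 = 352.4439 m
d_total = 783.6717 m, t_total = 16.43 s
v_avg = d_total/t_total = 783.6717/16.43 = 47.7 m/s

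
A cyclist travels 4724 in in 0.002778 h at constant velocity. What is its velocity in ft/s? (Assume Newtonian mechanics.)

d = 4724 in × 0.0254 = 119.99 m
t = 0.002778 h × 3600.0 = 10.0008 s
v = d / t = 119.99 / 10.0008 = 11.998 m/s
v = 11.998 m/s / 0.3048 = 39.36 ft/s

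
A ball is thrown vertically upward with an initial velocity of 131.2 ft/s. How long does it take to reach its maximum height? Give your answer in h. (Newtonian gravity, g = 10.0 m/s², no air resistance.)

v₀ = 131.2 ft/s × 0.3048 = 39.9898 m/s
t_up = v₀ / g = 39.9898 / 10.0 = 3.99898 s
t_up = 3.99898 s / 3600.0 = 0.001111 h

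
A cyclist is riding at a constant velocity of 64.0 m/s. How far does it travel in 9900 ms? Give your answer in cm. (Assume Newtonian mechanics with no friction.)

t = 9900 ms × 0.001 = 9.9 s
d = v × t = 64.0 × 9.9 = 633.6 m
d = 633.6 m / 0.01 = 63360 cm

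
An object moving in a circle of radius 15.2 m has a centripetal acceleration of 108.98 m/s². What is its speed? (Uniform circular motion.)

v = √(a_c × r) = √(108.98 × 15.2) = 40.7 m/s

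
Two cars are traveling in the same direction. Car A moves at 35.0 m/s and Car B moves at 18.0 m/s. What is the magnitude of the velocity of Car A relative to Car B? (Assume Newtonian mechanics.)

v_rel = |v_A - v_B| = |35.0 - 18.0| = 17.0 m/s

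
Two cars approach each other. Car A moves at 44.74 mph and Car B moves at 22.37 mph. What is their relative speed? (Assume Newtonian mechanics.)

v_rel = v_A + v_B = 44.74 + 22.37 = 67.11 mph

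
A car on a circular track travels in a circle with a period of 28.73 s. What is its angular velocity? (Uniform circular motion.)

ω = 2π/T = 2π/28.73 = 0.2187 rad/s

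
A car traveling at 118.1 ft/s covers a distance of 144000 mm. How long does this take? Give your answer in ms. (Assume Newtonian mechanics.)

d = 144000 mm × 0.001 = 144.0 m
v = 118.1 ft/s × 0.3048 = 35.9969 m/s
t = d / v = 144.0 / 35.9969 = 4.00034 s
t = 4.00034 s / 0.001 = 4000 ms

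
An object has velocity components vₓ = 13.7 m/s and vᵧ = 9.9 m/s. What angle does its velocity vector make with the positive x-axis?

θ = arctan(vᵧ/vₓ) = arctan(9.9/13.7) = 35.85°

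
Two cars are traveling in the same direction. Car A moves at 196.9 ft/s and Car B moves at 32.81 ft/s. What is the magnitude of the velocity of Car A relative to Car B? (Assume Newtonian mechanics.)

v_rel = |v_A - v_B| = |196.9 - 32.81| = 164.09 ft/s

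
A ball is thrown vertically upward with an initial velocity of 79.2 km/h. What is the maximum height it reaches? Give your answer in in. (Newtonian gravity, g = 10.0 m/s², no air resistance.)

v₀ = 79.2 km/h × 0.2777777777777778 = 22.0 m/s
h_max = v₀² / (2g) = 22.0² / (2 × 10.0) = 484.0 / 20.0 = 24.2 m
h_max = 24.2 m / 0.0254 = 952.8 in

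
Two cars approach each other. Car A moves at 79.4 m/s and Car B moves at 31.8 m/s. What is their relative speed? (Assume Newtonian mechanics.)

v_rel = v_A + v_B = 79.4 + 31.8 = 111.2 m/s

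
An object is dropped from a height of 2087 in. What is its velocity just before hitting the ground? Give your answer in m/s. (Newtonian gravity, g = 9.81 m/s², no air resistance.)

h = 2087 in × 0.0254 = 53.0098 m
v = √(2gh) = √(2 × 9.81 × 53.0098) = 32.25 m/s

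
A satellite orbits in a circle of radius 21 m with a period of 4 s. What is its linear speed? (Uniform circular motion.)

v = 2πr/T = 2π×21/4 = 32.99 m/s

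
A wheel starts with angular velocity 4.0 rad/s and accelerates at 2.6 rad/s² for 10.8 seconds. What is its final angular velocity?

ω = ω₀ + αt = 4.0 + 2.6 × 10.8 = 32.08 rad/s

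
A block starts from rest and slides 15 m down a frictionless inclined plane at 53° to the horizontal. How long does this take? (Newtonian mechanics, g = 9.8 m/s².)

a = g sin(θ) = 9.8 × sin(53°) = 7.8266 m/s²
t = √(2d/a) = √(2 × 15 / 7.8266) = 1.96 s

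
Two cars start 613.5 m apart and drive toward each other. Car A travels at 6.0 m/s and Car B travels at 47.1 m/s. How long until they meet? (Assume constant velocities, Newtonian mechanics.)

Combined speed: v_combined = 6.0 + 47.1 = 53.1 m/s
Time to meet: t = d/v_combined = 613.5/53.1 = 11.55 s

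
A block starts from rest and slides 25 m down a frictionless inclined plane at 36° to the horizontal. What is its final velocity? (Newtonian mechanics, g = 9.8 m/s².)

a = g sin(θ) = 9.8 × sin(36°) = 5.7603 m/s²
v = √(2ad) = √(2 × 5.7603 × 25) = 16.97 m/s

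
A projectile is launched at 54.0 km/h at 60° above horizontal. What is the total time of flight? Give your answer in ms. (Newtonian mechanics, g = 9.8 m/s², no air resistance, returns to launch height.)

v₀ = 54.0 km/h × 0.2777777777777778 = 15.0 m/s
T = 2 × v₀ × sin(θ) / g = 2 × 15.0 × sin(60°) / 9.8 = 2 × 15.0 × 0.866025 / 9.8 = 2.6511 s
T = 2.6511 s / 0.001 = 2651 ms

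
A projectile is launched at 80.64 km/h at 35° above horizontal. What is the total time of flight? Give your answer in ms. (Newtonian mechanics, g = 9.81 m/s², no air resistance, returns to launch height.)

v₀ = 80.64 km/h × 0.2777777777777778 = 22.4 m/s
T = 2 × v₀ × sin(θ) / g = 2 × 22.4 × sin(35°) / 9.81 = 2 × 22.4 × 0.573576 / 9.81 = 2.61939 s
T = 2.61939 s / 0.001 = 2619 ms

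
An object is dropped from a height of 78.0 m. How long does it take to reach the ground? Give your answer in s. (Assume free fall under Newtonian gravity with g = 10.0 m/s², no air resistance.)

t = √(2h/g) = √(2 × 78.0 / 10.0) = 3.95 s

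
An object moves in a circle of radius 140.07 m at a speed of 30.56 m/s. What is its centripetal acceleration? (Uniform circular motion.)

a_c = v²/r = 30.56²/140.07 = 933.9136/140.07 = 6.67 m/s²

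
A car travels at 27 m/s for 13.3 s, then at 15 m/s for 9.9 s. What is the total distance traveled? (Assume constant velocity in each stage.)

d₁ = v₁t₁ = 27 × 13.3 = 359.1 m
d₂ = v₂t₂ = 15 × 9.9 = 148.5 m
d_total = 359.1 + 148.5 = 507.6 m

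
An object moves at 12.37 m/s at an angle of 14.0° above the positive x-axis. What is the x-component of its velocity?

vₓ = v cos(θ) = 12.37 × cos(14.0°) = 12.0 m/s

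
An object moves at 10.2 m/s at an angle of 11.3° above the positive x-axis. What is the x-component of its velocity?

vₓ = v cos(θ) = 10.2 × cos(11.3°) = 10.0 m/s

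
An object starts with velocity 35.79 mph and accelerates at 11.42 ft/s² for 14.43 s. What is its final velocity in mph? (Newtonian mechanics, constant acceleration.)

v₀ = 35.79 mph × 0.44704 = 15.9996 m/s
a = 11.42 ft/s² × 0.3048 = 3.48082 m/s²
v = v₀ + a × t = 15.9996 + 3.48082 × 14.43 = 66.2278 m/s
v = 66.2278 m/s / 0.44704 = 148.1 mph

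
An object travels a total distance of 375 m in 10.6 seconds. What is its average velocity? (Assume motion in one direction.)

v_avg = Δd / Δt = 375 / 10.6 = 35.38 m/s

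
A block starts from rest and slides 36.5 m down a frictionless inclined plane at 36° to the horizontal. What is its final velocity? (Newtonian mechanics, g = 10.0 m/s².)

a = g sin(θ) = 10.0 × sin(36°) = 5.8779 m/s²
v = √(2ad) = √(2 × 5.8779 × 36.5) = 20.71 m/s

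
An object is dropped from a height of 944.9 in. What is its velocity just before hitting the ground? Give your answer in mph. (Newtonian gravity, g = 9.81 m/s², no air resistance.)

h = 944.9 in × 0.0254 = 24.0005 m
v = √(2gh) = √(2 × 9.81 × 24.0005) = 21.7 m/s
v = 21.7 m/s / 0.44704 = 48.54 mph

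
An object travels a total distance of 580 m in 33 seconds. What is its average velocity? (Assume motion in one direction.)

v_avg = Δd / Δt = 580 / 33 = 17.58 m/s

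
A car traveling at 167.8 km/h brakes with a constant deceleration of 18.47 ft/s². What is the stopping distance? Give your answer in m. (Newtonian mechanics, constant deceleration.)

v₀ = 167.8 km/h × 0.2777777777777778 = 46.6111 m/s
a = 18.47 ft/s² × 0.3048 = 5.62966 m/s²
d = v₀² / (2a) = 46.6111² / (2 × 5.62966) = 2172.59 / 11.2593 = 193.0 m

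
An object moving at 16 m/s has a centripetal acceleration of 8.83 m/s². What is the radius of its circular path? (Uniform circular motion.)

r = v²/a_c = 16²/8.83 = 28.99 m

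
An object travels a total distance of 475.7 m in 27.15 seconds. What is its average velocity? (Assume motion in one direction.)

v_avg = Δd / Δt = 475.7 / 27.15 = 17.52 m/s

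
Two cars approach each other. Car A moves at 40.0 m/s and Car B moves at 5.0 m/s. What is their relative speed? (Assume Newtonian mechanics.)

v_rel = v_A + v_B = 40.0 + 5.0 = 45.0 m/s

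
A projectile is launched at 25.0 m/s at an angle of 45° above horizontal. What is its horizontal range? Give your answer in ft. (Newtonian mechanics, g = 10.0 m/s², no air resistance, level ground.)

R = v₀² × sin(2θ) / g = 25.0² × sin(2 × 45°) / 10.0 = 625.0 × 1.0 / 10.0 = 62.5 m
R = 62.5 m / 0.3048 = 205.1 ft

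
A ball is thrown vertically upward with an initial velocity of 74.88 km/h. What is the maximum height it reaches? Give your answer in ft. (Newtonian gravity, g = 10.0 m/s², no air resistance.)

v₀ = 74.88 km/h × 0.2777777777777778 = 20.8 m/s
h_max = v₀² / (2g) = 20.8² / (2 × 10.0) = 432.64 / 20.0 = 21.632 m
h_max = 21.632 m / 0.3048 = 70.97 ft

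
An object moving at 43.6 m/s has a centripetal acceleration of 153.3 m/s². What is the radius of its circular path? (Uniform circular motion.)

r = v²/a_c = 43.6²/153.3 = 12.4 m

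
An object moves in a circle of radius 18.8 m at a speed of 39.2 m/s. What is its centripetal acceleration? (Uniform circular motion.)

a_c = v²/r = 39.2²/18.8 = 1536.64/18.8 = 81.74 m/s²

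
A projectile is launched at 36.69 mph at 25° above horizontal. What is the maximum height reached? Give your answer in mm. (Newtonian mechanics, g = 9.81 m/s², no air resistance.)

v₀ = 36.69 mph × 0.44704 = 16.4019 m/s
H = v₀² × sin²(θ) / (2g) = 16.4019² × sin(25°)² / (2 × 9.81) = 269.022 × 0.178606 / 19.62 = 2.44898 m
H = 2.44898 m / 0.001 = 2449 mm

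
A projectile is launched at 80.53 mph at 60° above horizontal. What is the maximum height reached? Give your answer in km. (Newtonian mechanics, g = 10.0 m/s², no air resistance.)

v₀ = 80.53 mph × 0.44704 = 36.0001 m/s
H = v₀² × sin²(θ) / (2g) = 36.0001² × sin(60°)² / (2 × 10.0) = 1296.01 × 0.75 / 20.0 = 48.6004 m
H = 48.6004 m / 1000.0 = 0.0486 km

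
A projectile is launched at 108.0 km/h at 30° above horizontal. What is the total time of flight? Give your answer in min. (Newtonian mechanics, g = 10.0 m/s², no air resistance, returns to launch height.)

v₀ = 108.0 km/h × 0.2777777777777778 = 30.0 m/s
T = 2 × v₀ × sin(θ) / g = 2 × 30.0 × sin(30°) / 10.0 = 2 × 30.0 × 0.5 / 10.0 = 3.0 s
T = 3.0 s / 60.0 = 0.05 min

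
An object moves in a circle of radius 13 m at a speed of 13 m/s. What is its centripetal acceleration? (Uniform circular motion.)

a_c = v²/r = 13²/13 = 169/13 = 13.0 m/s²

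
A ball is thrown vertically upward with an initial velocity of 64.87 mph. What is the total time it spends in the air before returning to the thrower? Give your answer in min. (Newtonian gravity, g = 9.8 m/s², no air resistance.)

v₀ = 64.87 mph × 0.44704 = 28.9995 m/s
t_total = 2 × v₀ / g = 2 × 28.9995 / 9.8 = 5.91827 s
t_total = 5.91827 s / 60.0 = 0.09864 min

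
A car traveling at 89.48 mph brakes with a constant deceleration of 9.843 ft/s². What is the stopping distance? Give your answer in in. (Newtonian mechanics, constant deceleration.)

v₀ = 89.48 mph × 0.44704 = 40.0011 m/s
a = 9.843 ft/s² × 0.3048 = 3.00015 m/s²
d = v₀² / (2a) = 40.0011² / (2 × 3.00015) = 1600.09 / 6.0003 = 266.668 m
d = 266.668 m / 0.0254 = 10500 in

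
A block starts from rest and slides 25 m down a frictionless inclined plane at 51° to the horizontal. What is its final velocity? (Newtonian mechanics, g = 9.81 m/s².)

a = g sin(θ) = 9.81 × sin(51°) = 7.6238 m/s²
v = √(2ad) = √(2 × 7.6238 × 25) = 19.52 m/s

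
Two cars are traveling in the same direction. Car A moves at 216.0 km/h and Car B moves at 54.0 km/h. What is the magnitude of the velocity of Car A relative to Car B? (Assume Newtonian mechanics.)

v_rel = |v_A - v_B| = |216.0 - 54.0| = 162.0 km/h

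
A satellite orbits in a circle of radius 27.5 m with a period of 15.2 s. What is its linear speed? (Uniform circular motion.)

v = 2πr/T = 2π×27.5/15.2 = 11.37 m/s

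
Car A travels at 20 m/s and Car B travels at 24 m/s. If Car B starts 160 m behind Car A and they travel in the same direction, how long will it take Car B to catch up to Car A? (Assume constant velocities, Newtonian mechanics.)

Relative speed: v_rel = 24 - 20 = 4 m/s
Time to catch: t = d₀/v_rel = 160/4 = 40.0 s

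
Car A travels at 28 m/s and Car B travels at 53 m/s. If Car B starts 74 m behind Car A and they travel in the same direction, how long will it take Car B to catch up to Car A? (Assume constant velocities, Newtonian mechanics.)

Relative speed: v_rel = 53 - 28 = 25 m/s
Time to catch: t = d₀/v_rel = 74/25 = 2.96 s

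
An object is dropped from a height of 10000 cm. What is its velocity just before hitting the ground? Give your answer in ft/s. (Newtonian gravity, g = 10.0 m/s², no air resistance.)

h = 10000 cm × 0.01 = 100.0 m
v = √(2gh) = √(2 × 10.0 × 100.0) = 44.7214 m/s
v = 44.7214 m/s / 0.3048 = 146.7 ft/s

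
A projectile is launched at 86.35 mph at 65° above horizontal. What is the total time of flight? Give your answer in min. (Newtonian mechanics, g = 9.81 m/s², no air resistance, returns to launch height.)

v₀ = 86.35 mph × 0.44704 = 38.6019 m/s
T = 2 × v₀ × sin(θ) / g = 2 × 38.6019 × sin(65°) / 9.81 = 2 × 38.6019 × 0.906308 / 9.81 = 7.13256 s
T = 7.13256 s / 60.0 = 0.1189 min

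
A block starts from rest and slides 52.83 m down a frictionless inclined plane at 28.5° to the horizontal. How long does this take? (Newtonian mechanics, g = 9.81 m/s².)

a = g sin(θ) = 9.81 × sin(28.5°) = 4.6809 m/s²
t = √(2d/a) = √(2 × 52.83 / 4.6809) = 4.75 s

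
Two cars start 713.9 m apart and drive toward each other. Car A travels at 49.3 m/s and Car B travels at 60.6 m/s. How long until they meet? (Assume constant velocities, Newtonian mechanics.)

Combined speed: v_combined = 49.3 + 60.6 = 109.9 m/s
Time to meet: t = d/v_combined = 713.9/109.9 = 6.5 s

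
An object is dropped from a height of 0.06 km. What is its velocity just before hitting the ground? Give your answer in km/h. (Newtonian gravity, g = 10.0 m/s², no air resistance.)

h = 0.06 km × 1000.0 = 60.0 m
v = √(2gh) = √(2 × 10.0 × 60.0) = 34.641 m/s
v = 34.641 m/s / 0.2777777777777778 = 124.7 km/h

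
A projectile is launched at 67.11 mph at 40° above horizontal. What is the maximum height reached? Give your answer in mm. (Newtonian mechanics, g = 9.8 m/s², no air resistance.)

v₀ = 67.11 mph × 0.44704 = 30.0009 m/s
H = v₀² × sin²(θ) / (2g) = 30.0009² × sin(40°)² / (2 × 9.8) = 900.054 × 0.413176 / 19.6 = 18.9735 m
H = 18.9735 m / 0.001 = 18970 mm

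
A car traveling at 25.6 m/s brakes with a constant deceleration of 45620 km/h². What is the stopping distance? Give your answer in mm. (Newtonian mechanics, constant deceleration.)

a = 45620 km/h² × 7.716049382716049e-05 = 3.52006 m/s²
d = v₀² / (2a) = 25.6² / (2 × 3.52006) = 655.36 / 7.04012 = 93.0893 m
d = 93.0893 m / 0.001 = 93090 mm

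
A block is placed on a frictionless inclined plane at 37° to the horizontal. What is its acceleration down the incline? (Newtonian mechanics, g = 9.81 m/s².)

a = g sin(θ) = 9.81 × sin(37°) = 9.81 × 0.6018 = 5.9 m/s²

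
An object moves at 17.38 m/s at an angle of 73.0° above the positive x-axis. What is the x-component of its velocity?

vₓ = v cos(θ) = 17.38 × cos(73.0°) = 5.08 m/s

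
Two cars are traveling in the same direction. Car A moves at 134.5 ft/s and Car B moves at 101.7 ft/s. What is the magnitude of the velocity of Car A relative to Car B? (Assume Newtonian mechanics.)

v_rel = |v_A - v_B| = |134.5 - 101.7| = 32.8 ft/s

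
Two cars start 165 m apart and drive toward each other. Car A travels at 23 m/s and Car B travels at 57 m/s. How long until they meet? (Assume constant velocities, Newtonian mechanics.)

Combined speed: v_combined = 23 + 57 = 80 m/s
Time to meet: t = d/v_combined = 165/80 = 2.06 s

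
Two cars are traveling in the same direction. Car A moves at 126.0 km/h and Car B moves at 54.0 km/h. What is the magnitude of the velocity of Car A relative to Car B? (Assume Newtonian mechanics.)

v_rel = |v_A - v_B| = |126.0 - 54.0| = 72.0 km/h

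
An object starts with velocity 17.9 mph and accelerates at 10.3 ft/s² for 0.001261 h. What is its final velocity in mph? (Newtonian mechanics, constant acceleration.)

v₀ = 17.9 mph × 0.44704 = 8.00202 m/s
a = 10.3 ft/s² × 0.3048 = 3.13944 m/s²
t = 0.001261 h × 3600.0 = 4.5396 s
v = v₀ + a × t = 8.00202 + 3.13944 × 4.5396 = 22.2538 m/s
v = 22.2538 m/s / 0.44704 = 49.78 mph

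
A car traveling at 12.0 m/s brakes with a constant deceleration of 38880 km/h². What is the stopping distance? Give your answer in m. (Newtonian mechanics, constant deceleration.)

a = 38880 km/h² × 7.716049382716049e-05 = 3.0 m/s²
d = v₀² / (2a) = 12.0² / (2 × 3.0) = 144.0 / 6.0 = 24.0 m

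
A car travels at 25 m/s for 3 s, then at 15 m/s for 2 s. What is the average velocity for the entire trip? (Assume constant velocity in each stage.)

d₁ = v₁t₁ = 25 × 3 = 75 m
d₂ = v₂t₂ = 15 × 2 = 30 m
d_total = 105 m, t_total = 5 s
v_avg = d_total/t_total = 105/5 = 21.0 m/s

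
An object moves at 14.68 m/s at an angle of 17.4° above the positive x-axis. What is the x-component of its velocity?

vₓ = v cos(θ) = 14.68 × cos(17.4°) = 14.01 m/s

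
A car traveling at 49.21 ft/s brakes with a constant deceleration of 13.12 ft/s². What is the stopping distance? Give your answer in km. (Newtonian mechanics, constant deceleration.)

v₀ = 49.21 ft/s × 0.3048 = 14.9992 m/s
a = 13.12 ft/s² × 0.3048 = 3.99898 m/s²
d = v₀² / (2a) = 14.9992² / (2 × 3.99898) = 224.976 / 7.99796 = 28.1292 m
d = 28.1292 m / 1000.0 = 0.02813 km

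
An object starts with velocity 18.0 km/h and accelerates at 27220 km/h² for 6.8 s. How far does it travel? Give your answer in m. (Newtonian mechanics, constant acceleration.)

v₀ = 18.0 km/h × 0.2777777777777778 = 5.0 m/s
a = 27220 km/h² × 7.716049382716049e-05 = 2.10031 m/s²
d = v₀ × t + ½ × a × t² = 5.0 × 6.8 + 0.5 × 2.10031 × 6.8² = 82.56 m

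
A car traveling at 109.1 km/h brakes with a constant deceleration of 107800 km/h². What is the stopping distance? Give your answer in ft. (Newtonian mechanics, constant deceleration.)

v₀ = 109.1 km/h × 0.2777777777777778 = 30.3056 m/s
a = 107800 km/h² × 7.716049382716049e-05 = 8.3179 m/s²
d = v₀² / (2a) = 30.3056² / (2 × 8.3179) = 918.429 / 16.6358 = 55.208 m
d = 55.208 m / 0.3048 = 181.1 ft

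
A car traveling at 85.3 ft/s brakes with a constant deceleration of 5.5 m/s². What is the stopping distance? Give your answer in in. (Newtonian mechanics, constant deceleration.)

v₀ = 85.3 ft/s × 0.3048 = 25.9994 m/s
d = v₀² / (2a) = 25.9994² / (2 × 5.5) = 675.969 / 11.0 = 61.4517 m
d = 61.4517 m / 0.0254 = 2419 in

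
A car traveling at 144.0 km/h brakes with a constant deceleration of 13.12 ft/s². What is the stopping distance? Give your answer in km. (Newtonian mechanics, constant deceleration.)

v₀ = 144.0 km/h × 0.2777777777777778 = 40.0 m/s
a = 13.12 ft/s² × 0.3048 = 3.99898 m/s²
d = v₀² / (2a) = 40.0² / (2 × 3.99898) = 1600.0 / 7.99796 = 200.051 m
d = 200.051 m / 1000.0 = 0.2001 km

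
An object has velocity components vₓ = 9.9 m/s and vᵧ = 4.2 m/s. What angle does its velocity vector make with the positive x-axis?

θ = arctan(vᵧ/vₓ) = arctan(4.2/9.9) = 22.99°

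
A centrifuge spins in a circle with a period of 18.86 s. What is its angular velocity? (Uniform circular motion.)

ω = 2π/T = 2π/18.86 = 0.3331 rad/s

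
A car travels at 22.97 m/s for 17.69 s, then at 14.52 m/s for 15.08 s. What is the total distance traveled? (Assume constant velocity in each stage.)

d₁ = v₁t₁ = 22.97 × 17.69 = 406.3393 m
d₂ = v₂t₂ = 14.52 × 15.08 = 218.9616 m
d_total = 406.3393 + 218.9616 = 625.3 m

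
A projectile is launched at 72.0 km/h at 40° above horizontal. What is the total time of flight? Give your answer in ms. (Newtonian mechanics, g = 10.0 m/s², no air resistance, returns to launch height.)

v₀ = 72.0 km/h × 0.2777777777777778 = 20.0 m/s
T = 2 × v₀ × sin(θ) / g = 2 × 20.0 × sin(40°) / 10.0 = 2 × 20.0 × 0.642788 / 10.0 = 2.57115 s
T = 2.57115 s / 0.001 = 2571 ms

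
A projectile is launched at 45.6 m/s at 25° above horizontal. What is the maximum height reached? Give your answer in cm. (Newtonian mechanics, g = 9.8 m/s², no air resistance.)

H = v₀² × sin²(θ) / (2g) = 45.6² × sin(25°)² / (2 × 9.8) = 2079.36 × 0.178606 / 19.6 = 18.9483 m
H = 18.9483 m / 0.01 = 1895 cm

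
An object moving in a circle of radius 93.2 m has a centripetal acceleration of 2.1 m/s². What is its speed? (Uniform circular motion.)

v = √(a_c × r) = √(2.1 × 93.2) = 13.99 m/s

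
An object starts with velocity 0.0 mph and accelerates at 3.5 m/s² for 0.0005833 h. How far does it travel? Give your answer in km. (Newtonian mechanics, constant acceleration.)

v₀ = 0.0 mph × 0.44704 = 0.0 m/s
t = 0.0005833 h × 3600.0 = 2.09988 s
d = v₀ × t + ½ × a × t² = 0.0 × 2.09988 + 0.5 × 3.5 × 2.09988² = 7.71662 m
d = 7.71662 m / 1000.0 = 0.007717 km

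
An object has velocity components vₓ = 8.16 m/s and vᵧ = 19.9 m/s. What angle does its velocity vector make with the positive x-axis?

θ = arctan(vᵧ/vₓ) = arctan(19.9/8.16) = 67.7°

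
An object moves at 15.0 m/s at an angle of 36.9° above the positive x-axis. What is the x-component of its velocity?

vₓ = v cos(θ) = 15.0 × cos(36.9°) = 12.0 m/s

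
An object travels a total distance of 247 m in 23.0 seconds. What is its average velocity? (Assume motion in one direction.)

v_avg = Δd / Δt = 247 / 23.0 = 10.74 m/s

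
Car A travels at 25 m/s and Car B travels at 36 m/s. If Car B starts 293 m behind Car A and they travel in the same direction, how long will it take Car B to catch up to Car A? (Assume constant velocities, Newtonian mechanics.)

Relative speed: v_rel = 36 - 25 = 11 m/s
Time to catch: t = d₀/v_rel = 293/11 = 26.64 s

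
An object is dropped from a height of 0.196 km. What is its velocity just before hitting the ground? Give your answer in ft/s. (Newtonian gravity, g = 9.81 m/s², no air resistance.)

h = 0.196 km × 1000.0 = 196.0 m
v = √(2gh) = √(2 × 9.81 × 196.0) = 62.0123 m/s
v = 62.0123 m/s / 0.3048 = 203.5 ft/s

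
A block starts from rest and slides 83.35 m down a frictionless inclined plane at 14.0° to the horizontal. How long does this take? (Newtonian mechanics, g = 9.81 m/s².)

a = g sin(θ) = 9.81 × sin(14.0°) = 2.3733 m/s²
t = √(2d/a) = √(2 × 83.35 / 2.3733) = 8.38 s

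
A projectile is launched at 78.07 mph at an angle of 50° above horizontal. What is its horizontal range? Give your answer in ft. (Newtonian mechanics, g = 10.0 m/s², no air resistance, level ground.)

v₀ = 78.07 mph × 0.44704 = 34.9004 m/s
R = v₀² × sin(2θ) / g = 34.9004² × sin(2 × 50°) / 10.0 = 1218.04 × 0.984808 / 10.0 = 119.954 m
R = 119.954 m / 0.3048 = 393.5 ft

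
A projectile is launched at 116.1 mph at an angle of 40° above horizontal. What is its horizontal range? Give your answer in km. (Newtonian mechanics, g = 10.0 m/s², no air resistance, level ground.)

v₀ = 116.1 mph × 0.44704 = 51.9013 m/s
R = v₀² × sin(2θ) / g = 51.9013² × sin(2 × 40°) / 10.0 = 2693.74 × 0.984808 / 10.0 = 265.282 m
R = 265.282 m / 1000.0 = 0.2653 km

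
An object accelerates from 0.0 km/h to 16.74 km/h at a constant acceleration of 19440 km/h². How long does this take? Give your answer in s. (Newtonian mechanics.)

v₀ = 0.0 km/h × 0.2777777777777778 = 0.0 m/s
v = 16.74 km/h × 0.2777777777777778 = 4.65 m/s
a = 19440 km/h² × 7.716049382716049e-05 = 1.5 m/s²
t = (v - v₀) / a = (4.65 - 0.0) / 1.5 = 3.1 s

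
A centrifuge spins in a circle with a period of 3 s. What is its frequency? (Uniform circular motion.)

f = 1/T = 1/3 = 0.3333 Hz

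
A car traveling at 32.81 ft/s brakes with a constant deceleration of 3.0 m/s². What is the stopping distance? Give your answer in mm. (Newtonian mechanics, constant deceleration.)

v₀ = 32.81 ft/s × 0.3048 = 10.0005 m/s
d = v₀² / (2a) = 10.0005² / (2 × 3.0) = 100.01 / 6.0 = 16.6683 m
d = 16.6683 m / 0.001 = 16670 mm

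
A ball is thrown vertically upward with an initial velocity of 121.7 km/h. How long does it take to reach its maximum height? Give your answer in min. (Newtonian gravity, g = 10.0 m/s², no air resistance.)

v₀ = 121.7 km/h × 0.2777777777777778 = 33.8056 m/s
t_up = v₀ / g = 33.8056 / 10.0 = 3.38056 s
t_up = 3.38056 s / 60.0 = 0.05634 min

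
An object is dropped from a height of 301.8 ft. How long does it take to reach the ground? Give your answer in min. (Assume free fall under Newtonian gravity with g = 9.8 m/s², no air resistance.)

h = 301.8 ft × 0.3048 = 91.9886 m
t = √(2h/g) = √(2 × 91.9886 / 9.8) = 4.3328 s
t = 4.3328 s / 60.0 = 0.07221 min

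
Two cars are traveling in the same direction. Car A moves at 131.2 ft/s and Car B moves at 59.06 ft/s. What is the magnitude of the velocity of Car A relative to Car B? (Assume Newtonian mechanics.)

v_rel = |v_A - v_B| = |131.2 - 59.06| = 72.14 ft/s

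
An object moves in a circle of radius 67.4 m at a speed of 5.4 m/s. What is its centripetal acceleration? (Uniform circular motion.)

a_c = v²/r = 5.4²/67.4 = 29.16/67.4 = 0.43 m/s²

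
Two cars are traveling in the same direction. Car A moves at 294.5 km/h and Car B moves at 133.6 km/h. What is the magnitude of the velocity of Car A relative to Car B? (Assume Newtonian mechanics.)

v_rel = |v_A - v_B| = |294.5 - 133.6| = 160.9 km/h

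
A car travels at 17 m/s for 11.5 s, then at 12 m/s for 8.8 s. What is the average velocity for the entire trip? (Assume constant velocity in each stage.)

d₁ = v₁t₁ = 17 × 11.5 = 195.5 m
d₂ = v₂t₂ = 12 × 8.8 = 105.6 m
d_total = 301.1 m, t_total = 20.3 s
v_avg = d_total/t_total = 301.1/20.3 = 14.83 m/s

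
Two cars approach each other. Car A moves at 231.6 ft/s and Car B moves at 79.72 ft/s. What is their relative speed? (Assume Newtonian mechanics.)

v_rel = v_A + v_B = 231.6 + 79.72 = 311.32 ft/s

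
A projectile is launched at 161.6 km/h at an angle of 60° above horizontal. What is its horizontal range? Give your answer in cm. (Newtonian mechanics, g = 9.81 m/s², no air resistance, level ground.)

v₀ = 161.6 km/h × 0.2777777777777778 = 44.8889 m/s
R = v₀² × sin(2θ) / g = 44.8889² × sin(2 × 60°) / 9.81 = 2015.01 × 0.866025 / 9.81 = 177.885 m
R = 177.885 m / 0.01 = 17790 cm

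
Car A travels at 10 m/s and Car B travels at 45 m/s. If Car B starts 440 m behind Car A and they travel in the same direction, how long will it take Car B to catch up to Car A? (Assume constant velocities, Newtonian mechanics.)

Relative speed: v_rel = 45 - 10 = 35 m/s
Time to catch: t = d₀/v_rel = 440/35 = 12.57 s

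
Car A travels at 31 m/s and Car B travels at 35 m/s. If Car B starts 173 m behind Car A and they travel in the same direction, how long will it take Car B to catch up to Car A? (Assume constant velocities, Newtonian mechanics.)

Relative speed: v_rel = 35 - 31 = 4 m/s
Time to catch: t = d₀/v_rel = 173/4 = 43.25 s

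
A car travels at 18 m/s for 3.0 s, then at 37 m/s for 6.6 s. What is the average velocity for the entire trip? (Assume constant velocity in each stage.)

d₁ = v₁t₁ = 18 × 3.0 = 54.0 m
d₂ = v₂t₂ = 37 × 6.6 = 244.2 m
d_total = 298.2 m, t_total = 9.6 s
v_avg = d_total/t_total = 298.2/9.6 = 31.06 m/s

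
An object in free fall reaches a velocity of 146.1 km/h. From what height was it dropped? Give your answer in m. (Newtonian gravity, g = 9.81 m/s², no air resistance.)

v = 146.1 km/h × 0.2777777777777778 = 40.5833 m/s
h = v² / (2g) = 40.5833² / (2 × 9.81) = 83.95 m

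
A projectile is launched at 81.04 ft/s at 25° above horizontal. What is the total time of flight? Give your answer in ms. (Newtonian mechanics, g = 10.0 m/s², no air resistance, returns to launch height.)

v₀ = 81.04 ft/s × 0.3048 = 24.701 m/s
T = 2 × v₀ × sin(θ) / g = 2 × 24.701 × sin(25°) / 10.0 = 2 × 24.701 × 0.422618 / 10.0 = 2.08782 s
T = 2.08782 s / 0.001 = 2088 ms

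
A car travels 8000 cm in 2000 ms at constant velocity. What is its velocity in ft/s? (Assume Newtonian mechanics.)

d = 8000 cm × 0.01 = 80.0 m
t = 2000 ms × 0.001 = 2.0 s
v = d / t = 80.0 / 2.0 = 40.0 m/s
v = 40.0 m/s / 0.3048 = 131.2 ft/s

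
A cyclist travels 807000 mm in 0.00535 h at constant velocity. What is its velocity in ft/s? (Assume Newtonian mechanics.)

d = 807000 mm × 0.001 = 807.0 m
t = 0.00535 h × 3600.0 = 19.26 s
v = d / t = 807.0 / 19.26 = 41.9003 m/s
v = 41.9003 m/s / 0.3048 = 137.5 ft/s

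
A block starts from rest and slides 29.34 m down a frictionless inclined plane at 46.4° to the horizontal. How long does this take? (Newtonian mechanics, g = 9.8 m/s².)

a = g sin(θ) = 9.8 × sin(46.4°) = 7.0969 m/s²
t = √(2d/a) = √(2 × 29.34 / 7.0969) = 2.88 s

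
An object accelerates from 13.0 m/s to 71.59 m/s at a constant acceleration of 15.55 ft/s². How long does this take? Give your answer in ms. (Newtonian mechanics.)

a = 15.55 ft/s² × 0.3048 = 4.73964 m/s²
t = (v - v₀) / a = (71.59 - 13.0) / 4.73964 = 12.3617 s
t = 12.3617 s / 0.001 = 12360 ms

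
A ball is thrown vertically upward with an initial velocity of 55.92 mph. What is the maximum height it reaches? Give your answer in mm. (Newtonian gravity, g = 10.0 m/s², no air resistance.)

v₀ = 55.92 mph × 0.44704 = 24.9985 m/s
h_max = v₀² / (2g) = 24.9985² / (2 × 10.0) = 624.925 / 20.0 = 31.2462 m
h_max = 31.2462 m / 0.001 = 31250 mm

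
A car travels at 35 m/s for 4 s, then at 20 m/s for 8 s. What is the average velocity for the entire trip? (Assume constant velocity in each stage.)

d₁ = v₁t₁ = 35 × 4 = 140 m
d₂ = v₂t₂ = 20 × 8 = 160 m
d_total = 300 m, t_total = 12 s
v_avg = d_total/t_total = 300/12 = 25.0 m/s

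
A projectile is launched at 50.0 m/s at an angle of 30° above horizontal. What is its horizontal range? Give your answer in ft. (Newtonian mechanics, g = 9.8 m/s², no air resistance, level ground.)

R = v₀² × sin(2θ) / g = 50.0² × sin(2 × 30°) / 9.8 = 2500.0 × 0.866025 / 9.8 = 220.925 m
R = 220.925 m / 0.3048 = 724.8 ft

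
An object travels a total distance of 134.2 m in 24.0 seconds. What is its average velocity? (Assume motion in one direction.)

v_avg = Δd / Δt = 134.2 / 24.0 = 5.59 m/s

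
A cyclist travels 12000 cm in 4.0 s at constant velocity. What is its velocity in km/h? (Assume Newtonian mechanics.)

d = 12000 cm × 0.01 = 120.0 m
v = d / t = 120.0 / 4.0 = 30.0 m/s
v = 30.0 m/s / 0.2777777777777778 = 108.0 km/h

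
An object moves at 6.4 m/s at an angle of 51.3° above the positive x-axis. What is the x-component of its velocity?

vₓ = v cos(θ) = 6.4 × cos(51.3°) = 4.0 m/s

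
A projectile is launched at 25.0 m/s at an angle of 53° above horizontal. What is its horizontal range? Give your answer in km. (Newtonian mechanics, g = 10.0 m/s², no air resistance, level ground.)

R = v₀² × sin(2θ) / g = 25.0² × sin(2 × 53°) / 10.0 = 625.0 × 0.961262 / 10.0 = 60.0789 m
R = 60.0789 m / 1000.0 = 0.06008 km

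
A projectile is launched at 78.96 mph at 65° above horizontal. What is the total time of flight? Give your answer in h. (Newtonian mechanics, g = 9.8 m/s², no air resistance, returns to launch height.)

v₀ = 78.96 mph × 0.44704 = 35.2983 m/s
T = 2 × v₀ × sin(θ) / g = 2 × 35.2983 × sin(65°) / 9.8 = 2 × 35.2983 × 0.906308 / 9.8 = 6.5288 s
T = 6.5288 s / 3600.0 = 0.001814 h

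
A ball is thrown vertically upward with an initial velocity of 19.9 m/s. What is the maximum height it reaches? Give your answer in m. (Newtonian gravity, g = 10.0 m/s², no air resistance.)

h_max = v₀² / (2g) = 19.9² / (2 × 10.0) = 396.01 / 20.0 = 19.8 m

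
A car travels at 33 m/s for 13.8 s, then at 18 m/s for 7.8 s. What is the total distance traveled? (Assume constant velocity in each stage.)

d₁ = v₁t₁ = 33 × 13.8 = 455.4 m
d₂ = v₂t₂ = 18 × 7.8 = 140.4 m
d_total = 455.4 + 140.4 = 595.8 m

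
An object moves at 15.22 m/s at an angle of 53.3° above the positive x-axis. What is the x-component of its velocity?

vₓ = v cos(θ) = 15.22 × cos(53.3°) = 9.1 m/s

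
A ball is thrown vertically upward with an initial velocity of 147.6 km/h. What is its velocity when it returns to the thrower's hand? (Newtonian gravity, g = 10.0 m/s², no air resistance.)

By conservation of energy (no air resistance), the ball returns to the throw height with the same speed as launch, but directed downward.
|v_ground| = v₀ = 147.6 km/h
v_ground = 147.6 km/h (downward)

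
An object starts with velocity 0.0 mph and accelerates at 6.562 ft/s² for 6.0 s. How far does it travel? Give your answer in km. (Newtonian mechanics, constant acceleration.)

v₀ = 0.0 mph × 0.44704 = 0.0 m/s
a = 6.562 ft/s² × 0.3048 = 2.0001 m/s²
d = v₀ × t + ½ × a × t² = 0.0 × 6.0 + 0.5 × 2.0001 × 6.0² = 36.0018 m
d = 36.0018 m / 1000.0 = 0.036 km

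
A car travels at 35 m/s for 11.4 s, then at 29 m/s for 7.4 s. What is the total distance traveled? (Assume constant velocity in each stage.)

d₁ = v₁t₁ = 35 × 11.4 = 399.0 m
d₂ = v₂t₂ = 29 × 7.4 = 214.6 m
d_total = 399.0 + 214.6 = 613.6 m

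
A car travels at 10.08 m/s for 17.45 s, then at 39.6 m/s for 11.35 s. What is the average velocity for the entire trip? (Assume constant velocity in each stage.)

d₁ = v₁t₁ = 10.08 × 17.45 = 175.896 m
d₂ = v₂t₂ = 39.6 × 11.35 = 449.46 m
d_total = 625.356 m, t_total = 28.8 s
v_avg = d_total/t_total = 625.356/28.8 = 21.71 m/s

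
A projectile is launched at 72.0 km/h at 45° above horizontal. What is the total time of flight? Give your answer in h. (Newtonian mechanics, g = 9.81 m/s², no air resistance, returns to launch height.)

v₀ = 72.0 km/h × 0.2777777777777778 = 20.0 m/s
T = 2 × v₀ × sin(θ) / g = 2 × 20.0 × sin(45°) / 9.81 = 2 × 20.0 × 0.707107 / 9.81 = 2.88321 s
T = 2.88321 s / 3600.0 = 0.0008009 h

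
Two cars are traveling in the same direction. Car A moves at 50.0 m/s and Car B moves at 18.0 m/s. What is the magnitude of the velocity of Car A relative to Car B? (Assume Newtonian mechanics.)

v_rel = |v_A - v_B| = |50.0 - 18.0| = 32.0 m/s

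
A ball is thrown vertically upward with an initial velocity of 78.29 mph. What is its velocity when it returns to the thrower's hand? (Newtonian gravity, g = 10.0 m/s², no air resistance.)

By conservation of energy (no air resistance), the ball returns to the throw height with the same speed as launch, but directed downward.
|v_ground| = v₀ = 78.29 mph
v_ground = 78.29 mph (downward)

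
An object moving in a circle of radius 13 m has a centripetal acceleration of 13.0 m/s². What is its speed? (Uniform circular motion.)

v = √(a_c × r) = √(13.0 × 13) = 13.0 m/s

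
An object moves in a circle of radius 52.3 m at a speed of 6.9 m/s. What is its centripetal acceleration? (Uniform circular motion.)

a_c = v²/r = 6.9²/52.3 = 47.61/52.3 = 0.91 m/s²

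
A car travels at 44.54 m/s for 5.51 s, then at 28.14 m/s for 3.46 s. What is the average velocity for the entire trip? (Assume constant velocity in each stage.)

d₁ = v₁t₁ = 44.54 × 5.51 = 245.4154 m
d₂ = v₂t₂ = 28.14 × 3.46 = 97.3644 m
d_total = 342.7798 m, t_total = 8.97 s
v_avg = d_total/t_total = 342.7798/8.97 = 38.21 m/s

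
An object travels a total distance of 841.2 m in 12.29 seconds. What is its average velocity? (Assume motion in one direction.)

v_avg = Δd / Δt = 841.2 / 12.29 = 68.45 m/s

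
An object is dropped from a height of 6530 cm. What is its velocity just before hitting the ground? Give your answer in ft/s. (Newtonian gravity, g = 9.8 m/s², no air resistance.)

h = 6530 cm × 0.01 = 65.3 m
v = √(2gh) = √(2 × 9.8 × 65.3) = 35.7754 m/s
v = 35.7754 m/s / 0.3048 = 117.4 ft/s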